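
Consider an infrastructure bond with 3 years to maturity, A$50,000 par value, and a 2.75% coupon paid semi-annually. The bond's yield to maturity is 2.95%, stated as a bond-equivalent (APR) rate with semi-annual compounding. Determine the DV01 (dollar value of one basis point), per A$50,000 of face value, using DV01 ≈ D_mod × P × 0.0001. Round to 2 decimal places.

A$14.21

Periodic yield y = 0.01475.
  t   CF        PV=CF/(1+0.01475)^t    t·PV
  1       687.50       677.5068       677.5068
  2       687.50       667.6588     1,335.3176
  3       687.50       657.9540     1,973.8620
  4       687.50       648.3902     2,593.5609
  5       687.50       638.9655     3,194.8274
  6    50,687.50    46,424.4227   278,546.5360
  Σ                 49,714.8980   288,321.6108
P = 49,714.8980; D_Mac = 5.79950 half-year periods = 2.89975 yrs; D_mod = 2.85760 yrs.
DV01 ≈ 2.85760 × 49,714.8980 × 0.0001 = 14.206534.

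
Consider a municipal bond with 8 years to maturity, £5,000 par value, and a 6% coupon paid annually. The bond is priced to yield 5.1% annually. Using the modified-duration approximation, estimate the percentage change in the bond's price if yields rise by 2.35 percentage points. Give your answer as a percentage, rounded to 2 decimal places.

Periodic yield y = 0.051. Modified duration first:
  t   CF        PV=CF/(1+0.051)^t    t·PV
  1       300.00       285.4424       285.4424
  2       300.00       271.5913       543.1826
  3       300.00       258.4123       775.2368
  4       300.00       245.8727       983.4910
  5       300.00       233.9417     1,169.7086
  6       300.00       222.5896     1,335.5379
  7       300.00       211.7884     1,482.5190
  8     5,300.00     3,560.0340    28,480.2717
  Σ                  5,289.6725    35,055.3900
P = 5,289.6725; D_Mac = 6.62714 yrs; D_mod = 6.62714/(1+0.051) = 6.30555 yrs.
ΔP/P ≈ -D_mod · Δy = -6.30555 × (+0.0235) = -0.148181 = -14.8181%.

-14.82%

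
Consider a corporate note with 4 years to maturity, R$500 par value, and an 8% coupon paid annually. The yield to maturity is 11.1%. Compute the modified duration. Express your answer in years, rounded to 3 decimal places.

3.198 years

Periodic yield y = 0.111. First find Macaulay duration:
  t   CF        PV=CF/(1+0.111)^t    t·PV
  1        40.00        36.0036        36.0036
  2        40.00        32.4065        64.8130
  3        40.00        29.1687        87.5062
  4       540.00       354.4358     1,417.7430
  Σ                    452.0146     1,606.0658
P = 452.0146; Macaulay duration = 1,606.0658 / 452.0146 = 3.55313 years.
Modified duration = D_Mac / (1 + y) = 3.55313 / 1.111 = 3.19814 years.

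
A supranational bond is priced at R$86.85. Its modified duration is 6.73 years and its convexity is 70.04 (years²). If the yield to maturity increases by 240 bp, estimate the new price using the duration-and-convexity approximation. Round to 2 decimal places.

Duration effect: -D_mod·Δy = -6.73 × (+0.024) = -0.161520
Convexity effect: ½·C·(Δy)² = 0.5 × 70.04 × (0.024)² = +0.02017152
ΔP/P ≈ -0.161520 + 0.02017152 = -0.14134848
New price ≈ 86.85 × (1 - 0.14134848) = 74.573884512.

R$74.57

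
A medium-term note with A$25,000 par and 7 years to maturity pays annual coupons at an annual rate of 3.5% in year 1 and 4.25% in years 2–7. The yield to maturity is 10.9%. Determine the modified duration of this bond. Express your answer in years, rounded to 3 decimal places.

5.456 years

Periodic yield y = 0.109. First find Macaulay duration:
  t   CF        PV=CF/(1+0.109)^t    t·PV
  1       875.00       788.9991       788.9991
  2     1,062.50       863.9047     1,727.8094
  3     1,062.50       778.9943     2,336.9830
  4     1,062.50       702.4295     2,809.7181
  5     1,062.50       633.3900     3,166.9500
  6     1,062.50       571.1362     3,426.8170
  7    26,062.50    12,632.6728    88,428.7099
  Σ                 16,971.5267   102,685.9866
P = 16,971.5267; Macaulay duration = 102,685.9866 / 16,971.5267 = 6.05049 years.
Modified duration = D_Mac / (1 + y) = 6.05049 / 1.109 = 5.45580 years.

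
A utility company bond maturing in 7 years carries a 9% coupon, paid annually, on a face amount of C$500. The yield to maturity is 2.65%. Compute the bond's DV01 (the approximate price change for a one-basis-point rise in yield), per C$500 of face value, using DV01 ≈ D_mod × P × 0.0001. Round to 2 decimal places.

C$0.39

Periodic yield y = 0.0265.
  t   CF        PV=CF/(1+0.0265)^t    t·PV
  1        45.00        43.8383        43.8383
  2        45.00        42.7066        85.4131
  3        45.00        41.6041       124.8122
  4        45.00        40.5300       162.1200
  5        45.00        39.4837       197.4185
  6        45.00        38.4644       230.7863
  7       545.00       453.8202     3,176.7414
  Σ                    700.4472     4,021.1298
P = 700.4472; D_Mac = 5.74080 yrs; D_mod = 5.59260 yrs.
DV01 ≈ 5.59260 × 700.4472 × 0.0001 = 0.391732.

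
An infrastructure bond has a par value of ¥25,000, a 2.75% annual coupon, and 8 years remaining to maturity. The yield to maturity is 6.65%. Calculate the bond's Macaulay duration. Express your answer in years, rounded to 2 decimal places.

7.16 years

Periodic yield y = 0.0665. Discount each cash flow and weight by its year:
  t   CF        PV=CF/(1+0.0665)^t    t·PV
  1       687.50       644.6320       644.6320
  2       687.50       604.4369     1,208.8738
  3       687.50       566.7482     1,700.2445
  4       687.50       531.4094     2,125.6378
  5       687.50       498.2742     2,491.3710
  6       687.50       467.2051     2,803.2304
  7       687.50       438.0732     3,066.5124
  8    25,687.50    15,347.4053   122,779.2420
  Σ                 19,098.1842   136,819.7439
Price P = Σ PV = 19,098.1842.
Macaulay duration = Σ(t·PV) / P = 136,819.7439 / 19,098.1842 = 7.16402 years.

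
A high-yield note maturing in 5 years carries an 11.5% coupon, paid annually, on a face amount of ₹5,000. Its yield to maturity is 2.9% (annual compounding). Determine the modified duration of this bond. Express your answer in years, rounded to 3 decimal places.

Periodic yield y = 0.029. First find Macaulay duration:
  t   CF        PV=CF/(1+0.029)^t    t·PV
  1       575.00       558.7949       558.7949
  2       575.00       543.0466     1,086.0932
  3       575.00       527.7421     1,583.2262
  4       575.00       512.8689     2,051.4755
  5     5,575.00     4,832.4570    24,162.2850
  Σ                  6,974.9095    29,441.8749
P = 6,974.9095; Macaulay duration = 29,441.8749 / 6,974.9095 = 4.22111 years.
Modified duration = D_Mac / (1 + y) = 4.22111 / 1.029 = 4.10215 years.

4.102 years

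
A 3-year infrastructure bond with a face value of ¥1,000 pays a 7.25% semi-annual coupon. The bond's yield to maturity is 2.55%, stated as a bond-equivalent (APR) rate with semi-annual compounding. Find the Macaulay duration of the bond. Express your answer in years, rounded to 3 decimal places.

2.767 years

Periodic yield y = 0.01275. Discount each cash flow and weight by its period:
  t   CF        PV=CF/(1+0.01275)^t    t·PV
  1        36.25        35.7936        35.7936
  2        36.25        35.3430        70.6860
  3        36.25        34.8981       104.6942
  4        36.25        34.4587       137.8348
  5        36.25        34.0249       170.1245
  6     1,036.25       960.3975     5,762.3852
  Σ                  1,134.9158     6,281.5183
Price P = Σ PV = 1,134.9158.
Macaulay duration = Σ(t·PV) / P = 6,281.5183 / 1,134.9158 = 5.53479 half-year periods.
In years: 5.53479 / 2 = 2.76739 years.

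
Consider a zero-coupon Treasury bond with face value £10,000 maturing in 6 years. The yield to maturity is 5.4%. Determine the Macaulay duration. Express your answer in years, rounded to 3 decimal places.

A zero-coupon bond has a single cash flow at maturity, so its Macaulay duration equals its maturity: 6 years.

6.000 years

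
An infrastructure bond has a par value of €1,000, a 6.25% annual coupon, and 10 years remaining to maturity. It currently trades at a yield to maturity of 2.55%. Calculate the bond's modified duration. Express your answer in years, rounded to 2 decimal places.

Periodic yield y = 0.0255. First find Macaulay duration:
  t   CF        PV=CF/(1+0.0255)^t    t·PV
  1        62.50        60.9459        60.9459
  2        62.50        59.4304       118.8608
  3        62.50        57.9526       173.8578
  4        62.50        56.5116       226.0463
  5        62.50        55.1064       275.5318
  6        62.50        53.7361       322.4165
  7        62.50        52.3999       366.7992
  8        62.50        51.0969       408.7753
  9        62.50        49.8263       448.4371
  10    1,062.50       825.9852     8,259.8525
  Σ                  1,322.9913    10,661.5233
P = 1,322.9913; Macaulay duration = 10,661.5233 / 1,322.9913 = 8.05865 years.
Modified duration = D_Mac / (1 + y) = 8.05865 / 1.0255 = 7.85826 years.

7.86 years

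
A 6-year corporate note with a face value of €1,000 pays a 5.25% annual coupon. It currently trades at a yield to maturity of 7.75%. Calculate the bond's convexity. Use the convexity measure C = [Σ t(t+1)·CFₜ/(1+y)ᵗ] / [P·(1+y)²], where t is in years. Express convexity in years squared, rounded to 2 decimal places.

With y = 0.0775:
  t   CF        PV=CF/(1+0.0775)^t    t·PV        t(t+1)·PV
  1        52.50        48.7239        48.7239          97.4478
  2        52.50        45.2194        90.4388         271.3164
  3        52.50        41.9670       125.9009         503.6035
  4        52.50        38.9485       155.7938         778.9690
  5        52.50        36.1471       180.7353       1,084.4116
  6     1,052.50       672.5405     4,035.2429      28,246.7003
  Σ                    883.5462     4,636.8355      30,982.4486
P = 883.5462.
Convexity = Σ t(t+1)·PV / [P·(1+y)²] = 30,982.4486 / (883.5462 × 1.161006) = 30.20313.

30.20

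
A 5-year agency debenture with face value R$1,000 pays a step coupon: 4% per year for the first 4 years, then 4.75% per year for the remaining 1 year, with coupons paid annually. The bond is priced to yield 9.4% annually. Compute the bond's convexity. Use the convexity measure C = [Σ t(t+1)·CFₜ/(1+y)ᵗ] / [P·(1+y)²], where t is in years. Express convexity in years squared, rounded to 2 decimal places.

With y = 0.094:
  t   CF        PV=CF/(1+0.094)^t    t·PV        t(t+1)·PV
  1        40.00        36.5631        36.5631          73.1261
  2        40.00        33.4215        66.8429         200.5287
  3        40.00        30.5498        91.6493         366.5973
  4        40.00        27.9248       111.6994         558.4968
  5     1,047.50       668.4477     3,342.2384      20,053.4305
  Σ                    796.9068     3,648.9931      21,252.1795
P = 796.9068.
Convexity = Σ t(t+1)·PV / [P·(1+y)²] = 21,252.1795 / (796.9068 × 1.196836) = 22.28237.

22.28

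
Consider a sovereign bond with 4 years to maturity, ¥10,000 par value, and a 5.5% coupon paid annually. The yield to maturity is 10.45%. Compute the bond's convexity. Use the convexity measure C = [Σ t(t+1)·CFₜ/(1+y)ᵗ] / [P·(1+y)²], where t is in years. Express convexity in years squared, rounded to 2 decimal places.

With y = 0.1045:
  t   CF        PV=CF/(1+0.1045)^t    t·PV        t(t+1)·PV
  1       550.00       497.9629       497.9629         995.9258
  2       550.00       450.8491       901.6983       2,705.0949
  3       550.00       408.1930     1,224.5789       4,898.3157
  4    10,550.00     7,089.0751    28,356.3005     141,781.5025
  Σ                  8,446.0801    30,980.5406     150,380.8389
P = 8,446.0801.
Convexity = Σ t(t+1)·PV / [P·(1+y)²] = 150,380.8389 / (8,446.0801 × 1.219920) = 14.59506.

14.60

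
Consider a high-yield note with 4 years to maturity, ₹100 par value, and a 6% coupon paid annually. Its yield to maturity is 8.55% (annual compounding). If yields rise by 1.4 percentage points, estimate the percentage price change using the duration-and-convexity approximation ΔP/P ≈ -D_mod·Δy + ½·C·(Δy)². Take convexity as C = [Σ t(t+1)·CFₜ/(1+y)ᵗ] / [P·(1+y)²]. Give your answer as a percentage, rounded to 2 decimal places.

With y = 0.0855:
  t   CF        PV=CF/(1+0.0855)^t    t·PV        t(t+1)·PV
  1         6.00         5.5274         5.5274          11.0548
  2         6.00         5.0920        10.1841          30.5522
  3         6.00         4.6910        14.0729          56.2915
  4       106.00        76.3460       305.3842       1,526.9209
  Σ                     91.6565       335.1686       1,624.8195
P = 91.6565; D_Mac = 3.65679 yrs; D_mod = 3.36876 yrs; C = 15.04466.
Duration effect: -3.36876 × (+0.014) = -0.047163
Convexity effect: 0.5 × 15.04466 × (0.014)² = +0.0014744
ΔP/P ≈ -0.047163 + 0.0014744 = -0.045688 = -4.5688%.

-4.57%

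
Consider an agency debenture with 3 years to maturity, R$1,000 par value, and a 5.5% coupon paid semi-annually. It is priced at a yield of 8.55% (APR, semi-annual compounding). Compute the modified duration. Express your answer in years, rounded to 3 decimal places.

2.682 years

Periodic yield y = 0.04275. First find Macaulay duration:
  t   CF        PV=CF/(1+0.04275)^t    t·PV
  1        27.50        26.3726        26.3726
  2        27.50        25.2914        50.5827
  3        27.50        24.2545        72.7635
  4        27.50        23.2601        93.0405
  5        27.50        22.3065       111.5326
  6     1,027.50       799.2831     4,795.6987
  Σ                    920.7682     5,149.9905
P = 920.7682; Macaulay duration = 5,149.9905 / 920.7682 = 5.59315 half-year periods = 2.79657 years.
Modified duration = D_Mac / (1 + y) = 2.79657 / 1.04275 = 2.68192 years.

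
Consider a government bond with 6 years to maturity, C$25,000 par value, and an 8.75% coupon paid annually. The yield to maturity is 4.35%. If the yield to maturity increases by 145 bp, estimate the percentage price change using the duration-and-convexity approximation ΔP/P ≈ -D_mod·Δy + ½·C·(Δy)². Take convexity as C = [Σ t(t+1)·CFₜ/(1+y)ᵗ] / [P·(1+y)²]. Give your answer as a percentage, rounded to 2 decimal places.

With y = 0.0435:
  t   CF        PV=CF/(1+0.0435)^t    t·PV        t(t+1)·PV
  1     2,187.50     2,096.3105     2,096.3105       4,192.6210
  2     2,187.50     2,008.9224     4,017.8447      12,053.5342
  3     2,187.50     1,925.1772     5,775.5315      23,102.1260
  4     2,187.50     1,844.9230     7,379.6921      36,898.4603
  5     2,187.50     1,768.0144     8,840.0719      53,040.4316
  6    27,187.50    21,057.8755   126,347.2531     884,430.7714
  Σ                 30,701.2229   154,456.7038   1,013,717.9444
P = 30,701.2229; D_Mac = 5.03096 yrs; D_mod = 4.82124 yrs; C = 30.32331.
Duration effect: -4.82124 × (+0.0145) = -0.069908
Convexity effect: 0.5 × 30.32331 × (0.0145)² = +0.0031877
ΔP/P ≈ -0.069908 + 0.0031877 = -0.066720 = -6.6720%.

-6.67%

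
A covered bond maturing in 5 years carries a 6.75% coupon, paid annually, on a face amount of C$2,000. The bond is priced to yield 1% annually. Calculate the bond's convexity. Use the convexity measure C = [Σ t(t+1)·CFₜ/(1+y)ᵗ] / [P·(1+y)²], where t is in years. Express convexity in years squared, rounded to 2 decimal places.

25.36

With y = 0.01:
  t   CF        PV=CF/(1+0.01)^t    t·PV        t(t+1)·PV
  1       135.00       133.6634       133.6634         267.3267
  2       135.00       132.3400       264.6799         794.0398
  3       135.00       131.0297       393.0890       1,572.3560
  4       135.00       129.7323       518.9294       2,594.6469
  5     2,135.00     2,031.3792    10,156.8962      60,941.3773
  Σ                  2,558.1446    11,467.2579      66,169.7468
P = 2,558.1446.
Convexity = Σ t(t+1)·PV / [P·(1+y)²] = 66,169.7468 / (2,558.1446 × 1.020100) = 25.35664.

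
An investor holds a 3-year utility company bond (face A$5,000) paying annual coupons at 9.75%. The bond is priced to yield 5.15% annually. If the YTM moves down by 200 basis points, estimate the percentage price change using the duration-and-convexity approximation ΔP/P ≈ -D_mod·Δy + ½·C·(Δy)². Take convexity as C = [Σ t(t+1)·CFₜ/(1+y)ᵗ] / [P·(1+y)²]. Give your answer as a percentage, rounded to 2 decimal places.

With y = 0.0515:
  t   CF        PV=CF/(1+0.0515)^t    t·PV        t(t+1)·PV
  1       487.50       463.6234       463.6234         927.2468
  2       487.50       440.9162       881.8324       2,645.4973
  3     5,487.50     4,720.0511    14,160.1534      56,640.6134
  Σ                  5,624.5907    15,505.6092      60,213.3575
P = 5,624.5907; D_Mac = 2.75675 yrs; D_mod = 2.62173 yrs; C = 9.68241.
Duration effect: -2.62173 × (-0.02) = +0.052435
Convexity effect: 0.5 × 9.68241 × (-0.02)² = +0.0019365
ΔP/P ≈ +0.052435 + 0.0019365 = +0.054371 = +5.4371%.

+5.44%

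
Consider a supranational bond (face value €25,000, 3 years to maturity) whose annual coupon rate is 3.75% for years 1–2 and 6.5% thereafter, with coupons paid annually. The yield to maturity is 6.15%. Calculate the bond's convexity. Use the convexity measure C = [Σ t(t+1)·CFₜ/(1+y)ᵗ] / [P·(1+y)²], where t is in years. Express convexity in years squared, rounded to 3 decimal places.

10.138

With y = 0.0615:
  t   CF        PV=CF/(1+0.0615)^t    t·PV        t(t+1)·PV
  1       937.50       883.1842       883.1842       1,766.3683
  2       937.50       832.0152     1,664.0305       4,992.0914
  3    26,625.00    22,260.2286    66,780.6859     267,122.7438
  Σ                 23,975.4281    69,327.9006     273,881.2036
P = 23,975.4281.
Convexity = Σ t(t+1)·PV / [P·(1+y)²] = 273,881.2036 / (23,975.4281 × 1.126782) = 10.13808.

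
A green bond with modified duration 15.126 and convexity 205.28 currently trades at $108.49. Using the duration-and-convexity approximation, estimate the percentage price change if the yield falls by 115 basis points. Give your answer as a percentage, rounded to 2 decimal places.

+18.75%

Duration effect: -D_mod·Δy = -15.126 × (-0.0115) = +0.173949
Convexity effect: ½·C·(Δy)² = 0.5 × 205.28 × (-0.0115)² = +0.01357414
ΔP/P ≈ +0.173949 + 0.01357414 = +0.18752314
= +18.752314%.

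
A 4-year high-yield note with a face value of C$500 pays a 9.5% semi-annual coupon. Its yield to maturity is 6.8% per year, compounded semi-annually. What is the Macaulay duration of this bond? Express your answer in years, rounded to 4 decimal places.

3.4488 years

Periodic yield y = 0.034. Discount each cash flow and weight by its period:
  t   CF        PV=CF/(1+0.034)^t    t·PV
  1        23.75        22.9691        22.9691
  2        23.75        22.2138        44.4276
  3        23.75        21.4833        64.4500
  4        23.75        20.7769        83.1077
  5        23.75        20.0937       100.4687
  6        23.75        19.4330       116.5981
  7        23.75        18.7940       131.5582
  8       523.75       400.8295     3,206.6364
  Σ                    546.5935     3,770.2158
Price P = Σ PV = 546.5935.
Macaulay duration = Σ(t·PV) / P = 3,770.2158 / 546.5935 = 6.89766 half-year periods.
In years: 6.89766 / 2 = 3.44883 years.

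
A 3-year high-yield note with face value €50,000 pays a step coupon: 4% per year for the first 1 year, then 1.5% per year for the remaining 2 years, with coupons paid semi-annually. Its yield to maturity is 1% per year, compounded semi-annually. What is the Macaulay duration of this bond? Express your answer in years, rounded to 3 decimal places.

2.893 years

Periodic yield y = 0.005. Discount each cash flow and weight by its period:
  t   CF        PV=CF/(1+0.005)^t    t·PV
  1     1,000.00       995.0249       995.0249
  2     1,000.00       990.0745     1,980.1490
  3       375.00       369.4308     1,108.2924
  4       375.00       367.5928     1,470.3713
  5       375.00       365.7640     1,828.8200
  6    50,375.00    48,889.8482   293,339.0891
  Σ                 51,977.7352   300,721.7466
Price P = Σ PV = 51,977.7352.
Macaulay duration = Σ(t·PV) / P = 300,721.7466 / 51,977.7352 = 5.78559 half-year periods.
In years: 5.78559 / 2 = 2.89279 years.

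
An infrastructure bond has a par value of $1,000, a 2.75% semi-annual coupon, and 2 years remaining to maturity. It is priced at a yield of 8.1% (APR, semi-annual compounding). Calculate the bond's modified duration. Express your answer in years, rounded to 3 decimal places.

Periodic yield y = 0.0405. First find Macaulay duration:
  t   CF        PV=CF/(1+0.0405)^t    t·PV
  1        13.75        13.2148        13.2148
  2        13.75        12.7004        25.4009
  3        13.75        12.2061        36.6183
  4     1,013.75       864.8933     3,459.5732
  Σ                    903.0146     3,534.8071
P = 903.0146; Macaulay duration = 3,534.8071 / 903.0146 = 3.91445 half-year periods = 1.95723 years.
Modified duration = D_Mac / (1 + y) = 1.95723 / 1.0405 = 1.88104 years.

1.881 years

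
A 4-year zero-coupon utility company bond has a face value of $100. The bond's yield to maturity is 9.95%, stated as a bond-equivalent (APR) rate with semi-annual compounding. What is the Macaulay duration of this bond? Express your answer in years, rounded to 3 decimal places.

A zero-coupon bond has a single cash flow at maturity, so its Macaulay duration equals its maturity: 4 years.
(Equivalently: 8 semi-annual periods ÷ 2 = 4 years.)

4.000 years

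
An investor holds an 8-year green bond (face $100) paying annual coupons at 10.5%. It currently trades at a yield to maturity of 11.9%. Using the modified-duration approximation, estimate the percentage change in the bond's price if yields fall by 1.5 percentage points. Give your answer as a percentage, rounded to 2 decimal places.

+7.64%

Periodic yield y = 0.119. Modified duration first:
  t   CF        PV=CF/(1+0.119)^t    t·PV
  1        10.50         9.3834         9.3834
  2        10.50         8.3855        16.7710
  3        10.50         7.4937        22.4812
  4        10.50         6.6968        26.7873
  5        10.50         5.9847        29.9233
  6        10.50         5.3482        32.0893
  7        10.50         4.7795        33.4562
  8       110.50        44.9492       359.5933
  Σ                     93.0209       530.4850
P = 93.0209; D_Mac = 5.70286 yrs; D_mod = 5.70286/(1+0.119) = 5.09639 yrs.
ΔP/P ≈ -D_mod · Δy = -5.09639 × (-0.015) = +0.076446 = +7.6446%.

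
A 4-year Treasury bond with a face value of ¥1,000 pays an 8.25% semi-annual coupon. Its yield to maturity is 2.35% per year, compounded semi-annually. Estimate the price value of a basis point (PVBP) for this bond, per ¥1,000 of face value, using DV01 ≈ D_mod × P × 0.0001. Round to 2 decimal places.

Periodic yield y = 0.01175.
  t   CF        PV=CF/(1+0.01175)^t    t·PV
  1        41.25        40.7709        40.7709
  2        41.25        40.2974        80.5949
  3        41.25        39.8295       119.4884
  4        41.25        39.3669       157.4676
  5        41.25        38.9097       194.5485
  6        41.25        38.4578       230.7469
  7        41.25        38.0112       266.0783
  8     1,041.25       948.3514     7,586.8116
  Σ                  1,223.9949     8,676.5071
P = 1,223.9949; D_Mac = 7.08868 half-year periods = 3.54434 yrs; D_mod = 3.50318 yrs.
DV01 ≈ 3.50318 × 1,223.9949 × 0.0001 = 0.428787.

¥0.43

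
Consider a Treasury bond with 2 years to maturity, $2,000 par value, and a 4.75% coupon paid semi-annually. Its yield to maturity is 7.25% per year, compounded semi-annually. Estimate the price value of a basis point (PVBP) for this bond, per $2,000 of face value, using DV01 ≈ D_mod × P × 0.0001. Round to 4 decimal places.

Periodic yield y = 0.03625.
  t   CF        PV=CF/(1+0.03625)^t    t·PV
  1        47.50        45.8384        45.8384
  2        47.50        44.2348        88.4697
  3        47.50        42.6874       128.0623
  4     2,047.50     1,775.6842     7,102.7369
  Σ                  1,908.4449     7,365.1072
P = 1,908.4449; D_Mac = 3.85922 half-year periods = 1.92961 yrs; D_mod = 1.86211 yrs.
DV01 ≈ 1.86211 × 1,908.4449 × 0.0001 = 0.355373.

$0.3554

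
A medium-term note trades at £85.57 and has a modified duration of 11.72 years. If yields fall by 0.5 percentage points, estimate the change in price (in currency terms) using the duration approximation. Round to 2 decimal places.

Duration approximation: ΔP/P ≈ -D_mod · Δy = -11.72 × (-0.005) = +0.058600.
ΔP ≈ 85.57 × (+0.058600) = +5.014402.

+£5.01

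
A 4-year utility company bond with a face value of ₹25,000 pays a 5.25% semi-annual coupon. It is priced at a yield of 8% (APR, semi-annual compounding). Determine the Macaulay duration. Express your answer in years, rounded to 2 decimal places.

Periodic yield y = 0.04. Discount each cash flow and weight by its period:
  t   CF        PV=CF/(1+0.04)^t    t·PV
  1       656.25       631.0096       631.0096
  2       656.25       606.7400     1,213.4800
  3       656.25       583.4039     1,750.2116
  4       656.25       560.9653     2,243.8610
  5       656.25       539.3897     2,696.9483
  6       656.25       518.6439     3,111.8634
  7       656.25       498.6961     3,490.8725
  8    25,656.25    18,746.7706   149,974.1646
  Σ                 22,685.6189   165,112.4110
Price P = Σ PV = 22,685.6189.
Macaulay duration = Σ(t·PV) / P = 165,112.4110 / 22,685.6189 = 7.27829 half-year periods.
In years: 7.27829 / 2 = 3.63914 years.

3.64 years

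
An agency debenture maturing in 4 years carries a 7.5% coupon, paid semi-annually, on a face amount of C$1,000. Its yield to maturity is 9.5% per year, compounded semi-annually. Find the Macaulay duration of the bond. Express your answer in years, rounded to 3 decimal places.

3.510 years

Periodic yield y = 0.0475. Discount each cash flow and weight by its period:
  t   CF        PV=CF/(1+0.0475)^t    t·PV
  1        37.50        35.7995        35.7995
  2        37.50        34.1762        68.3523
  3        37.50        32.6264        97.8792
  4        37.50        31.1469       124.5877
  5        37.50        29.7345       148.6727
  6        37.50        28.3862       170.3171
  7        37.50        27.0990       189.6929
  8     1,037.50       715.7409     5,725.9274
  Σ                    934.7096     6,561.2288
Price P = Σ PV = 934.7096.
Macaulay duration = Σ(t·PV) / P = 6,561.2288 / 934.7096 = 7.01954 half-year periods.
In years: 7.01954 / 2 = 3.50977 years.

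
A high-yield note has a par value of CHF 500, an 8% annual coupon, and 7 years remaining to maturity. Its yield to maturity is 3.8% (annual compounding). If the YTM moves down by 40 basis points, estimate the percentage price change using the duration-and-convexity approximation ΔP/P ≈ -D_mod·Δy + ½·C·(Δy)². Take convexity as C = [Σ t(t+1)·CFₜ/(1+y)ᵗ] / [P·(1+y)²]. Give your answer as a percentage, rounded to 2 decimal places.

With y = 0.038:
  t   CF        PV=CF/(1+0.038)^t    t·PV        t(t+1)·PV
  1        40.00        38.5356        38.5356          77.0713
  2        40.00        37.1249        74.2498         222.7494
  3        40.00        35.7658       107.2974         429.1896
  4        40.00        34.4565       137.8258         689.1291
  5        40.00        33.1950       165.9752         995.8513
  6        40.00        31.9798       191.8789       1,343.1520
  7       540.00       415.9224     2,911.4566      23,291.6530
  Σ                    626.9800     3,627.2194      27,048.7957
P = 626.9800; D_Mac = 5.78522 yrs; D_mod = 5.57343 yrs; C = 40.04050.
Duration effect: -5.57343 × (-0.004) = +0.022294
Convexity effect: 0.5 × 40.04050 × (-0.004)² = +0.0003203
ΔP/P ≈ +0.022294 + 0.0003203 = +0.022614 = +2.2614%.

+2.26%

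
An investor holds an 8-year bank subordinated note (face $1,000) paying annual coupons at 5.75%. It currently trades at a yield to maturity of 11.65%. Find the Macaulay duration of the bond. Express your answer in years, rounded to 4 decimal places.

6.3261 years

Periodic yield y = 0.1165. Discount each cash flow and weight by its year:
  t   CF        PV=CF/(1+0.1165)^t    t·PV
  1        57.50        51.5002        51.5002
  2        57.50        46.1265        92.2530
  3        57.50        41.3135       123.9404
  4        57.50        37.0027       148.0106
  5        57.50        33.1417       165.7083
  6        57.50        29.6835       178.1012
  7        57.50        26.5862       186.1036
  8     1,057.50       437.9359     3,503.4873
  Σ                    703.2902     4,449.1046
Price P = Σ PV = 703.2902.
Macaulay duration = Σ(t·PV) / P = 4,449.1046 / 703.2902 = 6.32613 years.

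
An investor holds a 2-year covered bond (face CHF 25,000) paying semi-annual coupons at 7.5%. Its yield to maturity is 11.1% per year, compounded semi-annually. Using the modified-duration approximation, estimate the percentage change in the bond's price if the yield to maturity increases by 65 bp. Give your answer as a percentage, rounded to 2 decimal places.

-1.16%

Periodic yield y = 0.0555. Modified duration first:
  t   CF        PV=CF/(1+0.0555)^t    t·PV
  1       937.50       888.2046       888.2046
  2       937.50       841.5013     1,683.0026
  3       937.50       797.2537     2,391.7612
  4    25,937.50    20,897.5399    83,590.1597
  Σ                 23,424.4996    88,553.1282
P = 23,424.4996; D_Mac = 3.78036 half-year periods = 1.89018 yrs; D_mod = 1.89018/(1+0.0555) = 1.79079 yrs.
ΔP/P ≈ -D_mod · Δy = -1.79079 × (+0.0065) = -0.011640 = -1.1640%.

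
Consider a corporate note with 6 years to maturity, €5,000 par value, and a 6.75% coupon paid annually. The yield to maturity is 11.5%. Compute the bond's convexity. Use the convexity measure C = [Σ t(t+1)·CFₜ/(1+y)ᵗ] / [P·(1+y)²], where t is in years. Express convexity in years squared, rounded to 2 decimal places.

With y = 0.115:
  t   CF        PV=CF/(1+0.115)^t    t·PV        t(t+1)·PV
  1       337.50       302.6906       302.6906         605.3812
  2       337.50       271.4714       542.9427       1,628.8282
  3       337.50       243.4721       730.4163       2,921.6650
  4       337.50       218.3606       873.4425       4,367.2123
  5       337.50       195.8391       979.1956       5,875.1735
  6     5,337.50     2,777.7214    16,666.3284     116,664.2985
  Σ                  4,009.5552    20,095.0160     132,062.5587
P = 4,009.5552.
Convexity = Σ t(t+1)·PV / [P·(1+y)²] = 132,062.5587 / (4,009.5552 × 1.243225) = 26.49316.

26.49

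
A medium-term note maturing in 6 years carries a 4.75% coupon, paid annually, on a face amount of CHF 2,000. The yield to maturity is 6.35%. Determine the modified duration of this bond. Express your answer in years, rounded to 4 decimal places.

Periodic yield y = 0.0635. First find Macaulay duration:
  t   CF        PV=CF/(1+0.0635)^t    t·PV
  1        95.00        89.3277        89.3277
  2        95.00        83.9941       167.9881
  3        95.00        78.9789       236.9367
  4        95.00        74.2632       297.0528
  5        95.00        69.8291       349.1453
  6     2,095.00     1,447.9683     8,687.8100
  Σ                  1,844.3612     9,828.2605
P = 1,844.3612; Macaulay duration = 9,828.2605 / 1,844.3612 = 5.32882 years.
Modified duration = D_Mac / (1 + y) = 5.32882 / 1.0635 = 5.01064 years.

5.0106 years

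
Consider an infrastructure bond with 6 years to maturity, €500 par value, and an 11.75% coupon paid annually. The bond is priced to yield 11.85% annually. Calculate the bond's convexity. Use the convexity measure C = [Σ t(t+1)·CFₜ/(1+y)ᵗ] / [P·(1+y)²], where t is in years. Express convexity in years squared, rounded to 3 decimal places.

With y = 0.1185:
  t   CF        PV=CF/(1+0.1185)^t    t·PV        t(t+1)·PV
  1        58.75        52.5257        52.5257         105.0514
  2        58.75        46.9608        93.9217         281.7651
  3        58.75        41.9856       125.9567         503.8267
  4        58.75        37.5374       150.1495         750.7475
  5        58.75        33.5605       167.8023       1,006.8139
  6       558.75       285.3656     1,712.1935      11,985.3548
  Σ                    497.9355     2,302.5494      14,633.5594
P = 497.9355.
Convexity = Σ t(t+1)·PV / [P·(1+y)²] = 14,633.5594 / (497.9355 × 1.251042) = 23.49118.

23.491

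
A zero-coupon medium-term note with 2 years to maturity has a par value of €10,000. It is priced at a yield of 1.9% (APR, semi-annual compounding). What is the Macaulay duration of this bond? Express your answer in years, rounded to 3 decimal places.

A zero-coupon bond has a single cash flow at maturity, so its Macaulay duration equals its maturity: 2 years.
(Equivalently: 4 semi-annual periods ÷ 2 = 2 years.)

2.000 years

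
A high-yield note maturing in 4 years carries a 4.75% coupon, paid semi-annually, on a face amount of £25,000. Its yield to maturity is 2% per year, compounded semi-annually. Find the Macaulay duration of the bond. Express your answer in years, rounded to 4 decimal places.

3.7080 years

Periodic yield y = 0.01. Discount each cash flow and weight by its period:
  t   CF        PV=CF/(1+0.01)^t    t·PV
  1       593.75       587.8713       587.8713
  2       593.75       582.0508     1,164.1016
  3       593.75       576.2879     1,728.8637
  4       593.75       570.5821     2,282.3283
  5       593.75       564.9328     2,824.6638
  6       593.75       559.3394     3,356.0362
  7       593.75       553.8013     3,876.6094
  8    25,593.75    23,635.3987   189,083.1898
  Σ                 27,630.2642   204,903.6640
Price P = Σ PV = 27,630.2642.
Macaulay duration = Σ(t·PV) / P = 204,903.6640 / 27,630.2642 = 7.41591 half-year periods.
In years: 7.41591 / 2 = 3.70796 years.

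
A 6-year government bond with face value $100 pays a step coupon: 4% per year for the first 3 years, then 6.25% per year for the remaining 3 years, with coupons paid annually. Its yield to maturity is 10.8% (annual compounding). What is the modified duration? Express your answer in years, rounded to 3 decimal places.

Periodic yield y = 0.108. First find Macaulay duration:
  t   CF        PV=CF/(1+0.108)^t    t·PV
  1         4.00         3.6101         3.6101
  2         4.00         3.2582         6.5164
  3         4.00         2.9406         8.8219
  4         6.25         4.1469        16.5875
  5         6.25         3.7427        18.7133
  6       106.25        57.4236       344.5416
  Σ                     75.1221       398.7909
P = 75.1221; Macaulay duration = 398.7909 / 75.1221 = 5.30857 years.
Modified duration = D_Mac / (1 + y) = 5.30857 / 1.108 = 4.79113 years.

4.791 years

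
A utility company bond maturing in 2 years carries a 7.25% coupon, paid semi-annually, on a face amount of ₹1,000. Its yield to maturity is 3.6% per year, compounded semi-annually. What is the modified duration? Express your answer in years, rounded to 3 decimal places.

1.868 years

Periodic yield y = 0.018. First find Macaulay duration:
  t   CF        PV=CF/(1+0.018)^t    t·PV
  1        36.25        35.6090        35.6090
  2        36.25        34.9794        69.9588
  3        36.25        34.3609       103.0827
  4     1,036.25       964.8803     3,859.5211
  Σ                  1,069.8296     4,068.1717
P = 1,069.8296; Macaulay duration = 4,068.1717 / 1,069.8296 = 3.80264 half-year periods = 1.90132 years.
Modified duration = D_Mac / (1 + y) = 1.90132 / 1.018 = 1.86770 years.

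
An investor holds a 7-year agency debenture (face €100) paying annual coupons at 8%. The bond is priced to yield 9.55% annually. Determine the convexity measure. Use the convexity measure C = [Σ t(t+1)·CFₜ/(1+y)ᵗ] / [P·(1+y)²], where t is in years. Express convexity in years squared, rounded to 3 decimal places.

With y = 0.0955:
  t   CF        PV=CF/(1+0.0955)^t    t·PV        t(t+1)·PV
  1         8.00         7.3026         7.3026          14.6052
  2         8.00         6.6660        13.3320          39.9960
  3         8.00         6.0849        18.2547          73.0187
  4         8.00         5.5544        22.2178         111.0888
  5         8.00         5.0702        25.3512         152.1070
  6         8.00         4.6282        27.7694         194.3860
  7       108.00        57.0344       399.2410       3,193.9279
  Σ                     92.3408       513.4686       3,779.1297
P = 92.3408.
Convexity = Σ t(t+1)·PV / [P·(1+y)²] = 3,779.1297 / (92.3408 × 1.200120) = 34.10148.

34.101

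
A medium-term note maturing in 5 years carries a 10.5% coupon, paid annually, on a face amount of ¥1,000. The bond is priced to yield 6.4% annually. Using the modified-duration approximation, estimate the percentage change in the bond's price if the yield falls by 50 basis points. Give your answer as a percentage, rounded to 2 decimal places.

Periodic yield y = 0.064. Modified duration first:
  t   CF        PV=CF/(1+0.064)^t    t·PV
  1       105.00        98.6842        98.6842
  2       105.00        92.7483       185.4966
  3       105.00        87.1695       261.5084
  4       105.00        81.9262       327.7048
  5     1,105.00       810.3155     4,051.5774
  Σ                  1,170.8437     4,924.9715
P = 1,170.8437; D_Mac = 4.20634 yrs; D_mod = 4.20634/(1+0.064) = 3.95333 yrs.
ΔP/P ≈ -D_mod · Δy = -3.95333 × (-0.005) = +0.019767 = +1.9767%.

+1.98%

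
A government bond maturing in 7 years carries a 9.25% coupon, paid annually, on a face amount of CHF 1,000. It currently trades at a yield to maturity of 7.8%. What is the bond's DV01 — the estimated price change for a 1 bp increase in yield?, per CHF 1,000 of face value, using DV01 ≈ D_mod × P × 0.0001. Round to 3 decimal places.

Periodic yield y = 0.078.
  t   CF        PV=CF/(1+0.078)^t    t·PV
  1        92.50        85.8071        85.8071
  2        92.50        79.5984       159.1968
  3        92.50        73.8389       221.5168
  4        92.50        68.4962       273.9849
  5        92.50        63.5401       317.7005
  6        92.50        58.9426       353.6555
  7     1,092.50       645.7882     4,520.5176
  Σ                  1,076.0115     5,932.3791
P = 1,076.0115; D_Mac = 5.51330 yrs; D_mod = 5.11438 yrs.
DV01 ≈ 5.11438 × 1,076.0115 × 0.0001 = 0.550313.

CHF 0.550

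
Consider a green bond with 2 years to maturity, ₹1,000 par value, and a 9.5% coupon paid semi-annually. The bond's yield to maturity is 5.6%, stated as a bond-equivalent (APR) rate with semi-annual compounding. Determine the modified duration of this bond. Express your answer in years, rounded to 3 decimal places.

1.822 years

Periodic yield y = 0.028. First find Macaulay duration:
  t   CF        PV=CF/(1+0.028)^t    t·PV
  1        47.50        46.2062        46.2062
  2        47.50        44.9477        89.8954
  3        47.50        43.7234       131.1703
  4     1,047.50       937.9541     3,751.8163
  Σ                  1,072.8314     4,019.0882
P = 1,072.8314; Macaulay duration = 4,019.0882 / 1,072.8314 = 3.74624 half-year periods = 1.87312 years.
Modified duration = D_Mac / (1 + y) = 1.87312 / 1.028 = 1.82210 years.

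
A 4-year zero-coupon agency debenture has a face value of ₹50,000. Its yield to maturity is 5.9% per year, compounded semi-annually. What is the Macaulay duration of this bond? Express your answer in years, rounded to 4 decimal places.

A zero-coupon bond has a single cash flow at maturity, so its Macaulay duration equals its maturity: 4 years.
(Equivalently: 8 semi-annual periods ÷ 2 = 4 years.)

4.0000 years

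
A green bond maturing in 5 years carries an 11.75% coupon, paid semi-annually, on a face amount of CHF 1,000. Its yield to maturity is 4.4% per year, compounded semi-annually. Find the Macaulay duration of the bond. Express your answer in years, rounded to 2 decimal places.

Periodic yield y = 0.022. Discount each cash flow and weight by its period:
  t   CF        PV=CF/(1+0.022)^t    t·PV
  1        58.75        57.4853        57.4853
  2        58.75        56.2479       112.4957
  3        58.75        55.0371       165.1112
  4        58.75        53.8523       215.4092
  5        58.75        52.6931       263.4653
  6        58.75        51.5588       309.3526
  7        58.75        50.4489       353.1422
  8        58.75        49.3629       394.9032
  9        58.75        48.3003       434.7027
  10    1,058.75       851.6957     8,516.9572
  Σ                  1,326.6822    10,823.0247
Price P = Σ PV = 1,326.6822.
Macaulay duration = Σ(t·PV) / P = 10,823.0247 / 1,326.6822 = 8.15796 half-year periods.
In years: 8.15796 / 2 = 4.07898 years.

4.08 years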